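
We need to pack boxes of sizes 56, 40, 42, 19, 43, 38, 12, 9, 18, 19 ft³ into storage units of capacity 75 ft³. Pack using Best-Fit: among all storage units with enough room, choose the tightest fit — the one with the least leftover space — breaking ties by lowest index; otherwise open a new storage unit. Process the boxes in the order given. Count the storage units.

Put 56 ft³ in storage unit 1; 19 ft³ remain.
Put 40 ft³ in storage unit 2; 35 ft³ remain.
Put 42 ft³ in storage unit 3; 33 ft³ remain.
Put 19 ft³ in storage unit 1; 0 ft³ remain.
Put 43 ft³ in storage unit 4; 32 ft³ remain.
Put 38 ft³ in storage unit 5; 37 ft³ remain.
Put 12 ft³ in storage unit 4; 20 ft³ remain.
Put 9 ft³ in storage unit 4; 11 ft³ remain.
Put 18 ft³ in storage unit 3; 15 ft³ remain.
Put 19 ft³ in storage unit 2; 16 ft³ remain.
Final storage units: [56,19] [40,19] [42,18] [43,12,9] [38].

5 storage units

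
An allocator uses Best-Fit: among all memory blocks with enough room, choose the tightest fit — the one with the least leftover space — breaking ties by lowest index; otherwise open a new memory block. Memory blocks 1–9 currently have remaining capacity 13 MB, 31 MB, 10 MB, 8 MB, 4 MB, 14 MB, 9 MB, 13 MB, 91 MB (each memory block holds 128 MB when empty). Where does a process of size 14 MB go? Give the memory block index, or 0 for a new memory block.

6

Memory blocks with room: memory block 2 (31 MB), memory block 6 (14 MB), memory block 9 (91 MB).
Tightest fit is memory block 6 with 14 MB free.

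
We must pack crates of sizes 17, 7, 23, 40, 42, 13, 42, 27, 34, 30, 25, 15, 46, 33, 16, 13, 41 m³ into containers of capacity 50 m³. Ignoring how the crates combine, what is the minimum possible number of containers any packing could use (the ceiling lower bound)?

10 containers

Total size = 17 + 7 + 23 + 40 + 42 + 13 + 42 + 27 + 34 + 30 + 25 + 15 + 46 + 33 + 16 + 13 + 41 = 464 m³.
⌈464 / 50⌉ = 10.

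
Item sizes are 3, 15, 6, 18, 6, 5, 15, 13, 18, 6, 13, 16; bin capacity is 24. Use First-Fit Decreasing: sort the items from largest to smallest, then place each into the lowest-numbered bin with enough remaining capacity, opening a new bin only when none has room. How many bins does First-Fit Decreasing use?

7 bins

Sorted descending: 18, 18, 16, 15, 15, 13, 13, 6, 6, 6, 5, 3.
18 → bin 1 (remaining 6)
18 → bin 2 (remaining 6)
16 → bin 3 (remaining 8)
15 → bin 4 (remaining 9)
15 → bin 5 (remaining 9)
13 → bin 6 (remaining 11)
13 → bin 7 (remaining 11)
6 → bin 1 (remaining 0)
6 → bin 2 (remaining 0)
6 → bin 3 (remaining 2)
5 → bin 4 (remaining 4)
3 → bin 4 (remaining 1)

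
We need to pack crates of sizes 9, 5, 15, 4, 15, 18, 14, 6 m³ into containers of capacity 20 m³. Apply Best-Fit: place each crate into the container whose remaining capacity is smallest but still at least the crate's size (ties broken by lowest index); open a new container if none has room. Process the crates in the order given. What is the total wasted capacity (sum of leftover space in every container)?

Put 9 m³ in container 1; 11 m³ remain.
Put 5 m³ in container 1; 6 m³ remain.
Put 15 m³ in container 2; 5 m³ remain.
Put 4 m³ in container 2; 1 m³ remain.
Put 15 m³ in container 3; 5 m³ remain.
Put 18 m³ in container 4; 2 m³ remain.
Put 14 m³ in container 5; 6 m³ remain.
Put 6 m³ in container 1; 0 m³ remain.
5 containers × 20 m³ = 100 m³; used 86 m³; unused 14 m³.

14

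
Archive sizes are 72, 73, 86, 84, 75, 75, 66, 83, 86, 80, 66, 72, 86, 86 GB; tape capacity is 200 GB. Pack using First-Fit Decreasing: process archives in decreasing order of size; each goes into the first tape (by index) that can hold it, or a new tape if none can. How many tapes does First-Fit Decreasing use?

Sorted descending: 86, 86, 86, 86, 84, 83, 80, 75, 75, 73, 72, 72, 66, 66.
86 GB → tape 1 (remaining 114 GB)
86 GB → tape 1 (remaining 28 GB)
86 GB → tape 2 (remaining 114 GB)
86 GB → tape 2 (remaining 28 GB)
84 GB → tape 3 (remaining 116 GB)
83 GB → tape 3 (remaining 33 GB)
80 GB → tape 4 (remaining 120 GB)
75 GB → tape 4 (remaining 45 GB)
75 GB → tape 5 (remaining 125 GB)
73 GB → tape 5 (remaining 52 GB)
72 GB → tape 6 (remaining 128 GB)
72 GB → tape 6 (remaining 56 GB)
66 GB → tape 7 (remaining 134 GB)
66 GB → tape 7 (remaining 68 GB)
Final tapes: [86,86] [86,86] [84,83] [80,75] [75,73] [72,72] [66,66].

7 tapes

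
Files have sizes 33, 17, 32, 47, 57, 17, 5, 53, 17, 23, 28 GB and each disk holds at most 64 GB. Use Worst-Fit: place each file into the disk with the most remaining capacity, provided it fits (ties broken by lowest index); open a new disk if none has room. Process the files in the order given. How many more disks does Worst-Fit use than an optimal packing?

1

Worst-Fit: [33,17] [32,17] [47,5] [57] [53] [17,23] [28] → 7 disks.
Total size 329 GB; any packing needs at least ⌈329/64⌉ = 6 disks.
An optimal packing achieves that bound: [57,5] [53] [47,17] [33,28] [32,23] [17,17] → 6 disks.
Excess: 7 − 6 = 1.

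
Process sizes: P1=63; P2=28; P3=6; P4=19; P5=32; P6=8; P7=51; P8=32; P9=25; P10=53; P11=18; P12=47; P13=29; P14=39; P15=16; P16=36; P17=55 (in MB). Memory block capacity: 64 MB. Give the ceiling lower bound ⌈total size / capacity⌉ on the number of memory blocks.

Total size = 63 + 28 + 6 + 19 + 32 + 8 + 51 + 32 + 25 + 53 + 18 + 47 + 29 + 39 + 16 + 36 + 55 = 557 MB.
⌈557 / 64⌉ = 9.

9 memory blocks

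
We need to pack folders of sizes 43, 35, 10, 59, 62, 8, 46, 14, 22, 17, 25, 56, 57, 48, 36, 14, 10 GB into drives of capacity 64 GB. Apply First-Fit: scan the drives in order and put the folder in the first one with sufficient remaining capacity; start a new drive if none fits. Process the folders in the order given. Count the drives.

43 GB → drive 1 (remaining 21 GB)
35 GB → drive 2 (remaining 29 GB)
10 GB → drive 1 (remaining 11 GB)
59 GB → drive 3 (remaining 5 GB)
62 GB → drive 4 (remaining 2 GB)
8 GB → drive 1 (remaining 3 GB)
46 GB → drive 5 (remaining 18 GB)
14 GB → drive 2 (remaining 15 GB)
22 GB → drive 6 (remaining 42 GB)
17 GB → drive 5 (remaining 1 GB)
25 GB → drive 6 (remaining 17 GB)
56 GB → drive 7 (remaining 8 GB)
57 GB → drive 8 (remaining 7 GB)
48 GB → drive 9 (remaining 16 GB)
36 GB → drive 10 (remaining 28 GB)
14 GB → drive 2 (remaining 1 GB)
10 GB → drive 6 (remaining 7 GB)
Final drives: [43,10,8] [35,14,14] [59] [62] [46,17] [22,25,10] [56] [57] [48] [36].

10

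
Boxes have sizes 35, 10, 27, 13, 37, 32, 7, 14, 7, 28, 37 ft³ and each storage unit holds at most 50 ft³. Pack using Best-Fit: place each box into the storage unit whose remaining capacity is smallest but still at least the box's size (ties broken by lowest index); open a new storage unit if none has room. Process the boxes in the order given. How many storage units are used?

35 ft³ → storage unit 1 (remaining 15 ft³)
10 ft³ → storage unit 1 (remaining 5 ft³)
27 ft³ → storage unit 2 (remaining 23 ft³)
13 ft³ → storage unit 2 (remaining 10 ft³)
37 ft³ → storage unit 3 (remaining 13 ft³)
32 ft³ → storage unit 4 (remaining 18 ft³)
7 ft³ → storage unit 2 (remaining 3 ft³)
14 ft³ → storage unit 4 (remaining 4 ft³)
7 ft³ → storage unit 3 (remaining 6 ft³)
28 ft³ → storage unit 5 (remaining 22 ft³)
37 ft³ → storage unit 6 (remaining 13 ft³)
Final storage units: [35,10] [27,13,7] [37,7] [32,14] [28] [37].

6 storage units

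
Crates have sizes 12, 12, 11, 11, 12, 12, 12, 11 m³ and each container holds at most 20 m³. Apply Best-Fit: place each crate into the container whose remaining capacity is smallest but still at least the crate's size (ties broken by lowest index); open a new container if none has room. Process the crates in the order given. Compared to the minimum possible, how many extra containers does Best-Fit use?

Best-Fit: [12] [12] [11] [11] [12] [12] [12] [11] → 8 containers.
8 crates exceed 10 m³ (half the capacity), and no two of those can share a container, so at least 8 containers are needed.
So 8 is already optimal.

0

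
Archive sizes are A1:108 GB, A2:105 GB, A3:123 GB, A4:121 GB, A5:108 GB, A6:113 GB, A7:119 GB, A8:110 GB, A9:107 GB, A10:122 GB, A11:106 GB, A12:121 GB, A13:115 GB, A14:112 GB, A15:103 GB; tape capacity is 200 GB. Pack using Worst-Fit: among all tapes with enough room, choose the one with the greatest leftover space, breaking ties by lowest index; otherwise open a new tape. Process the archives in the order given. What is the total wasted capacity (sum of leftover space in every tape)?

1307

Put A1 (108 GB) in tape 1; 92 GB remain.
Put A2 (105 GB) in tape 2; 95 GB remain.
Put A3 (123 GB) in tape 3; 77 GB remain.
Put A4 (121 GB) in tape 4; 79 GB remain.
Put A5 (108 GB) in tape 5; 92 GB remain.
Put A6 (113 GB) in tape 6; 87 GB remain.
Put A7 (119 GB) in tape 7; 81 GB remain.
Put A8 (110 GB) in tape 8; 90 GB remain.
Put A9 (107 GB) in tape 9; 93 GB remain.
Put A10 (122 GB) in tape 10; 78 GB remain.
Put A11 (106 GB) in tape 11; 94 GB remain.
Put A12 (121 GB) in tape 12; 79 GB remain.
Put A13 (115 GB) in tape 13; 85 GB remain.
Put A14 (112 GB) in tape 14; 88 GB remain.
Put A15 (103 GB) in tape 15; 97 GB remain.
15 tapes × 200 GB = 3000 GB; used 1693 GB; unused 1307 GB.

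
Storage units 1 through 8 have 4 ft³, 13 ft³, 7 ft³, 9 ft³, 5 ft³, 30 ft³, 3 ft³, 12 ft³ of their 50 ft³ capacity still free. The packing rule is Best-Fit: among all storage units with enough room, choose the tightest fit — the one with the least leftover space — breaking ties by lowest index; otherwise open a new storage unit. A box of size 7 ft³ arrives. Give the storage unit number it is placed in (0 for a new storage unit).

3

Storage units with room: storage unit 2 (13 ft³), storage unit 3 (7 ft³), storage unit 4 (9 ft³), storage unit 6 (30 ft³), storage unit 8 (12 ft³).
Tightest fit is storage unit 3 with 7 ft³ free.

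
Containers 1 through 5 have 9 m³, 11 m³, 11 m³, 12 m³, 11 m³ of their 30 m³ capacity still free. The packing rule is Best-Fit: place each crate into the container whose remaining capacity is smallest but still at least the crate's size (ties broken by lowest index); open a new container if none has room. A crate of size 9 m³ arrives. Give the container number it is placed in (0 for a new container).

1

Containers with room: container 1 (9 m³), container 2 (11 m³), container 3 (11 m³), container 4 (12 m³), container 5 (11 m³).
Tightest fit is container 1 with 9 m³ free.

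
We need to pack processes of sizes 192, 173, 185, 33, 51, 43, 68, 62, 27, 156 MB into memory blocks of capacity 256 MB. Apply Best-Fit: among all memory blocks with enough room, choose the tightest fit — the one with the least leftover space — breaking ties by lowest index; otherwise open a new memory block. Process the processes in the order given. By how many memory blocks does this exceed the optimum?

Best-Fit: [192,33,27] [173,43] [185,51] [68,62] [156] → 5 memory blocks.
Total size 990 MB; any packing needs at least ⌈990/256⌉ = 4 memory blocks.
An optimal packing achieves that bound: [192,62] [185,68] [173,51,27] [156,43,33] → 4 memory blocks.
Excess: 5 − 4 = 1.

1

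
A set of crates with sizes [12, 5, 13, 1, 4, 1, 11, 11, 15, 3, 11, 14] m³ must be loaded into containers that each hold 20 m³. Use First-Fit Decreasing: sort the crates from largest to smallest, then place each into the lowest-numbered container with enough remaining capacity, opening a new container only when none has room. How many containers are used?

7

Sorted descending: 15, 14, 13, 12, 11, 11, 11, 5, 4, 3, 1, 1.
Put 15 m³ in container 1; 5 m³ remain.
Put 14 m³ in container 2; 6 m³ remain.
Put 13 m³ in container 3; 7 m³ remain.
Put 12 m³ in container 4; 8 m³ remain.
Put 11 m³ in container 5; 9 m³ remain.
Put 11 m³ in container 6; 9 m³ remain.
Put 11 m³ in container 7; 9 m³ remain.
Put 5 m³ in container 1; 0 m³ remain.
Put 4 m³ in container 2; 2 m³ remain.
Put 3 m³ in container 3; 4 m³ remain.
Put 1 m³ in container 2; 1 m³ remain.
Put 1 m³ in container 2; 0 m³ remain.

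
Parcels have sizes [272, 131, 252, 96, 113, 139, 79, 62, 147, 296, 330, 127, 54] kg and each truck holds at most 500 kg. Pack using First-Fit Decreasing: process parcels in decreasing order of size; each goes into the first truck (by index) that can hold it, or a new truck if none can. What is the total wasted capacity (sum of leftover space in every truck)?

402

Sorted descending: 330, 296, 272, 252, 147, 139, 131, 127, 113, 96, 79, 62, 54.
truck 1: place 330 kg, 170 kg left
truck 2: place 296 kg, 204 kg left
truck 3: place 272 kg, 228 kg left
truck 4: place 252 kg, 248 kg left
truck 1: place 147 kg, 23 kg left
truck 2: place 139 kg, 65 kg left
truck 3: place 131 kg, 97 kg left
truck 4: place 127 kg, 121 kg left
truck 4: place 113 kg, 8 kg left
truck 3: place 96 kg, 1 kg left
truck 5: place 79 kg, 421 kg left
truck 2: place 62 kg, 3 kg left
truck 5: place 54 kg, 367 kg left
5 trucks × 500 kg = 2500 kg; used 2098 kg; unused 402 kg.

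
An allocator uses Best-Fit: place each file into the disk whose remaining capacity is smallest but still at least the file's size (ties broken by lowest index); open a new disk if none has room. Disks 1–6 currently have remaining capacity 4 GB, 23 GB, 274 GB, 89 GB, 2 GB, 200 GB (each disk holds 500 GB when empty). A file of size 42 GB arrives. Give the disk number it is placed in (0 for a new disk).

Disks with room: disk 3 (274 GB), disk 4 (89 GB), disk 6 (200 GB).
Tightest fit is disk 4 with 89 GB free.

4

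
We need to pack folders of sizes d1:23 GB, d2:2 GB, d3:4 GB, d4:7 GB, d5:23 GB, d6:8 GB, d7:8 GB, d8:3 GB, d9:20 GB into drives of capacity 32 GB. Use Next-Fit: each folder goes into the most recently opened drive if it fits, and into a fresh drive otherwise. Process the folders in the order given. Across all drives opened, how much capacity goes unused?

d1 (23 GB) → drive 1 (remaining 9 GB)
d2 (2 GB) → drive 1 (remaining 7 GB)
d3 (4 GB) → drive 1 (remaining 3 GB)
d4 (7 GB) → drive 2 (remaining 25 GB)
d5 (23 GB) → drive 2 (remaining 2 GB)
d6 (8 GB) → drive 3 (remaining 24 GB)
d7 (8 GB) → drive 3 (remaining 16 GB)
d8 (3 GB) → drive 3 (remaining 13 GB)
d9 (20 GB) → drive 4 (remaining 12 GB)
4 drives × 32 GB = 128 GB; used 98 GB; unused 30 GB.

30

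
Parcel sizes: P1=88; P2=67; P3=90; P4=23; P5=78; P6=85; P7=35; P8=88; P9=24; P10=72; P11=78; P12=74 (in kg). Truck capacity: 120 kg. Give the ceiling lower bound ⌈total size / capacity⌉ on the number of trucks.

7

Total size = 88 + 67 + 90 + 23 + 78 + 85 + 35 + 88 + 24 + 72 + 78 + 74 = 802 kg.
⌈802 / 120⌉ = 7.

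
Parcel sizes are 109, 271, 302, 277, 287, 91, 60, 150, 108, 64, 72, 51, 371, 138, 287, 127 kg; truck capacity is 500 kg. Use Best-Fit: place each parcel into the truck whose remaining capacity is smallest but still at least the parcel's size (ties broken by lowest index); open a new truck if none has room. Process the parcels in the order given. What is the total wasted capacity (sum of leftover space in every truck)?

Put 109 kg in truck 1; 391 kg remain.
Put 271 kg in truck 1; 120 kg remain.
Put 302 kg in truck 2; 198 kg remain.
Put 277 kg in truck 3; 223 kg remain.
Put 287 kg in truck 4; 213 kg remain.
Put 91 kg in truck 1; 29 kg remain.
Put 60 kg in truck 2; 138 kg remain.
Put 150 kg in truck 4; 63 kg remain.
Put 108 kg in truck 2; 30 kg remain.
Put 64 kg in truck 3; 159 kg remain.
Put 72 kg in truck 3; 87 kg remain.
Put 51 kg in truck 4; 12 kg remain.
Put 371 kg in truck 5; 129 kg remain.
Put 138 kg in truck 6; 362 kg remain.
Put 287 kg in truck 6; 75 kg remain.
Put 127 kg in truck 5; 2 kg remain.
6 trucks × 500 kg = 3000 kg; used 2765 kg; unused 235 kg.

235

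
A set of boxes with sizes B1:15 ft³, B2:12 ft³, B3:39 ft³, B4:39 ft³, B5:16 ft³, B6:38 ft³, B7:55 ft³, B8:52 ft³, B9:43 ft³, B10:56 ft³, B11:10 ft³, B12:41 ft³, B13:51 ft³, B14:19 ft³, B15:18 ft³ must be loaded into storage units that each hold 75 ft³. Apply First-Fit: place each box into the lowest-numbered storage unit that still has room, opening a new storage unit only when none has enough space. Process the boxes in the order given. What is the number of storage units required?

9 storage units

Put B1 (15 ft³) in storage unit 1; 60 ft³ remain.
Put B2 (12 ft³) in storage unit 1; 48 ft³ remain.
Put B3 (39 ft³) in storage unit 1; 9 ft³ remain.
Put B4 (39 ft³) in storage unit 2; 36 ft³ remain.
Put B5 (16 ft³) in storage unit 2; 20 ft³ remain.
Put B6 (38 ft³) in storage unit 3; 37 ft³ remain.
Put B7 (55 ft³) in storage unit 4; 20 ft³ remain.
Put B8 (52 ft³) in storage unit 5; 23 ft³ remain.
Put B9 (43 ft³) in storage unit 6; 32 ft³ remain.
Put B10 (56 ft³) in storage unit 7; 19 ft³ remain.
Put B11 (10 ft³) in storage unit 2; 10 ft³ remain.
Put B12 (41 ft³) in storage unit 8; 34 ft³ remain.
Put B13 (51 ft³) in storage unit 9; 24 ft³ remain.
Put B14 (19 ft³) in storage unit 3; 18 ft³ remain.
Put B15 (18 ft³) in storage unit 3; 0 ft³ remain.
Final storage units: [15,12,39] [39,16,10] [38,19,18] [55] [52] [43] [56] [41] [51].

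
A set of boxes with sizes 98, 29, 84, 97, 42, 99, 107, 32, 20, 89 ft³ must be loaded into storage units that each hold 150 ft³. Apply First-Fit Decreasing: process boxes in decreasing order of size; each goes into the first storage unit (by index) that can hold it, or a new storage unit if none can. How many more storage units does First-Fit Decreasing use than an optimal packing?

First-Fit Decreasing: [107,42] [99,32] [98,29,20] [97] [89] [84] → 6 storage units.
6 boxes exceed 75 ft³ (half the capacity), and no two of those can share a storage unit, so at least 6 storage units are needed.
So 6 is already optimal.

0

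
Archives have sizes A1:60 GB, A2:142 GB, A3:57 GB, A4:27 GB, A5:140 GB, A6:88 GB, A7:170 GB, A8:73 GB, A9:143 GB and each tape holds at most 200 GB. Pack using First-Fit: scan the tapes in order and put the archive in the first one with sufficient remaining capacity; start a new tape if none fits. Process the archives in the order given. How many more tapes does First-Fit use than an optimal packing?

First-Fit: [60,57,27] [142] [140] [88,73] [170] [143] → 6 tapes.
Total size 900 GB; any packing needs at least ⌈900/200⌉ = 5 tapes.
An optimal packing achieves that bound: [170,27] [143,57] [142] [140,60] [88,73] → 5 tapes.
Excess: 6 − 5 = 1.

1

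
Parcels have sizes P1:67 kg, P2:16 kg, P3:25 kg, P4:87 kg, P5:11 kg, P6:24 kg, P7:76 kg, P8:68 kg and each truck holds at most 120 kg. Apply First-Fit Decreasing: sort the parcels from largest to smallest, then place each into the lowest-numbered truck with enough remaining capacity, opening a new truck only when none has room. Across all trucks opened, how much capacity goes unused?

Sorted descending: 87, 76, 68, 67, 25, 24, 16, 11.
87 kg → truck 1 (remaining 33 kg)
76 kg → truck 2 (remaining 44 kg)
68 kg → truck 3 (remaining 52 kg)
67 kg → truck 4 (remaining 53 kg)
25 kg → truck 1 (remaining 8 kg)
24 kg → truck 2 (remaining 20 kg)
16 kg → truck 2 (remaining 4 kg)
11 kg → truck 3 (remaining 41 kg)
4 trucks × 120 kg = 480 kg; used 374 kg; unused 106 kg.

106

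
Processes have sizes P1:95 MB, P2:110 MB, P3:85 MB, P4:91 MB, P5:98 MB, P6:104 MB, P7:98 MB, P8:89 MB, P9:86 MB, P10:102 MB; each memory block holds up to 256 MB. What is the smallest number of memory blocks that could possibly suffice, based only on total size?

Total size = 95 + 110 + 85 + 91 + 98 + 104 + 98 + 89 + 86 + 102 = 958 MB.
⌈958 / 256⌉ = 4.

4 memory blocks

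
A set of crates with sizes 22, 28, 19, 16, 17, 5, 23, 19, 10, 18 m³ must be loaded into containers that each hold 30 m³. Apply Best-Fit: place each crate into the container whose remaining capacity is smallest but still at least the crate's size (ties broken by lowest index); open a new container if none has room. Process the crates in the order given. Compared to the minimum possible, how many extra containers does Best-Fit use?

0

Best-Fit: [22,5] [28] [19,10] [16] [17] [23] [19] [18] → 8 containers.
8 crates exceed 15 m³ (half the capacity), and no two of those can share a container, so at least 8 containers are needed.
So 8 is already optimal.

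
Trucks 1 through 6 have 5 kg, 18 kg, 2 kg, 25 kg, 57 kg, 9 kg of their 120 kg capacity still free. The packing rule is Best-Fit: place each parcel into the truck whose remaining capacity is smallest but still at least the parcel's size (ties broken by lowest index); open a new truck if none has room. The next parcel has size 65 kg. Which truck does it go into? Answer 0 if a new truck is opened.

0

No truck has ≥ 65 kg free, so a new truck is opened.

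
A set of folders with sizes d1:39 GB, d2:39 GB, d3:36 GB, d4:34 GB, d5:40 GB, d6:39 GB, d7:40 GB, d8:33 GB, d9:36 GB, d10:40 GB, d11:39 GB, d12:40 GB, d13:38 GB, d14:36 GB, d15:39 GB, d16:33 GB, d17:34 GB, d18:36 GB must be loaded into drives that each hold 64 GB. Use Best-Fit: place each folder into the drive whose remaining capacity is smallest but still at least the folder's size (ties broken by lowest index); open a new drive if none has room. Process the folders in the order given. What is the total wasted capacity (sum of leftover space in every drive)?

d1 (39 GB) → drive 1 (remaining 25 GB)
d2 (39 GB) → drive 2 (remaining 25 GB)
d3 (36 GB) → drive 3 (remaining 28 GB)
d4 (34 GB) → drive 4 (remaining 30 GB)
d5 (40 GB) → drive 5 (remaining 24 GB)
d6 (39 GB) → drive 6 (remaining 25 GB)
d7 (40 GB) → drive 7 (remaining 24 GB)
d8 (33 GB) → drive 8 (remaining 31 GB)
d9 (36 GB) → drive 9 (remaining 28 GB)
d10 (40 GB) → drive 10 (remaining 24 GB)
d11 (39 GB) → drive 11 (remaining 25 GB)
d12 (40 GB) → drive 12 (remaining 24 GB)
d13 (38 GB) → drive 13 (remaining 26 GB)
d14 (36 GB) → drive 14 (remaining 28 GB)
d15 (39 GB) → drive 15 (remaining 25 GB)
d16 (33 GB) → drive 16 (remaining 31 GB)
d17 (34 GB) → drive 17 (remaining 30 GB)
d18 (36 GB) → drive 18 (remaining 28 GB)
18 drives × 64 GB = 1152 GB; used 671 GB; unused 481 GB.

481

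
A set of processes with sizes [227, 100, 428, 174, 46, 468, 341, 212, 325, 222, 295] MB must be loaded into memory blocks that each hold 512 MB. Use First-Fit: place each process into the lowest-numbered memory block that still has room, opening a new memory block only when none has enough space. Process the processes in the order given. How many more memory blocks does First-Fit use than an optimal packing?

1

First-Fit: [227,100,174] [428,46] [468] [341] [212,222] [325] [295] → 7 memory blocks.
Total size 2838 MB; any packing needs at least ⌈2838/512⌉ = 6 memory blocks.
An optimal packing achieves that bound: [468] [428,46] [341,100] [325,174] [295,212] [227,222] → 6 memory blocks.
Excess: 7 − 6 = 1.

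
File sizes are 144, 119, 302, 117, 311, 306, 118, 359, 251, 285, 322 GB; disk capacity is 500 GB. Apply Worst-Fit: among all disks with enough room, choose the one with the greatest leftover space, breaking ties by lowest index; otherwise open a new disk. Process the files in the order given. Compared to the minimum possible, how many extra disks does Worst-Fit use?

1

Worst-Fit: [144,119,117] [302,118] [311] [306] [359] [251] [285] [322] → 8 disks.
7 files exceed 250 GB (half the capacity), and no two of those can share a disk, so at least 7 disks are needed.
An optimal packing achieves that bound: [359,119] [322,144] [311,118] [306,117] [302] [285] [251] → 7 disks.
Excess: 8 − 7 = 1.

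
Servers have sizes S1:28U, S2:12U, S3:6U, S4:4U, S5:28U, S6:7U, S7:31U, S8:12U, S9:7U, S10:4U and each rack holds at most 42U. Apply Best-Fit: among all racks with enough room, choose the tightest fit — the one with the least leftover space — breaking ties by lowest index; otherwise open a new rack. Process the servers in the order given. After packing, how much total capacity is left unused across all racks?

S1 (28U) → rack 1 (remaining 14U)
S2 (12U) → rack 1 (remaining 2U)
S3 (6U) → rack 2 (remaining 36U)
S4 (4U) → rack 2 (remaining 32U)
S5 (28U) → rack 2 (remaining 4U)
S6 (7U) → rack 3 (remaining 35U)
S7 (31U) → rack 3 (remaining 4U)
S8 (12U) → rack 4 (remaining 30U)
S9 (7U) → rack 4 (remaining 23U)
S10 (4U) → rack 2 (remaining 0U)
4 racks × 42U = 168U; used 139U; unused 29U.

29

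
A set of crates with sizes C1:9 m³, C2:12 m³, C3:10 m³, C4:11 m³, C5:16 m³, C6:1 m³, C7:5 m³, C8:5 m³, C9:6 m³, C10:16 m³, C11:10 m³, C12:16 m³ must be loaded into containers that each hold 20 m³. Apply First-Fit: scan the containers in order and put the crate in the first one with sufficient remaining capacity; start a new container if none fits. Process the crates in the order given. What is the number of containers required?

7 containers

container 1: place C1 (9 m³), 11 m³ left
container 2: place C2 (12 m³), 8 m³ left
container 1: place C3 (10 m³), 1 m³ left
container 3: place C4 (11 m³), 9 m³ left
container 4: place C5 (16 m³), 4 m³ left
container 1: place C6 (1 m³), 0 m³ left
container 2: place C7 (5 m³), 3 m³ left
container 3: place C8 (5 m³), 4 m³ left
container 5: place C9 (6 m³), 14 m³ left
container 6: place C10 (16 m³), 4 m³ left
container 5: place C11 (10 m³), 4 m³ left
container 7: place C12 (16 m³), 4 m³ left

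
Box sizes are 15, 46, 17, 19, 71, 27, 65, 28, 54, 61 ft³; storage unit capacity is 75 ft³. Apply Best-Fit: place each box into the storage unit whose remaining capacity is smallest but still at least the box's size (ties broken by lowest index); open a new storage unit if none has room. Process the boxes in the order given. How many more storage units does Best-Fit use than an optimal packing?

Best-Fit: [15,46] [17,19,27] [71] [65] [28] [54] [61] → 7 storage units.
Total size 403 ft³; any packing needs at least ⌈403/75⌉ = 6 storage units.
An optimal packing achieves that bound: [71] [65] [61] [54,19] [46,28] [27,17,15] → 6 storage units.
Excess: 7 − 6 = 1.

1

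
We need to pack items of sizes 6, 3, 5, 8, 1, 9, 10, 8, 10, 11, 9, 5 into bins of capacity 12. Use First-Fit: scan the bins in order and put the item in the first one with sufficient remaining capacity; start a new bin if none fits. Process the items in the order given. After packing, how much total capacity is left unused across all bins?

23

Put 6 in bin 1; 6 remain.
Put 3 in bin 1; 3 remain.
Put 5 in bin 2; 7 remain.
Put 8 in bin 3; 4 remain.
Put 1 in bin 1; 2 remain.
Put 9 in bin 4; 3 remain.
Put 10 in bin 5; 2 remain.
Put 8 in bin 6; 4 remain.
Put 10 in bin 7; 2 remain.
Put 11 in bin 8; 1 remain.
Put 9 in bin 9; 3 remain.
Put 5 in bin 2; 2 remain.
9 bins × 12 = 108; used 85; unused 23.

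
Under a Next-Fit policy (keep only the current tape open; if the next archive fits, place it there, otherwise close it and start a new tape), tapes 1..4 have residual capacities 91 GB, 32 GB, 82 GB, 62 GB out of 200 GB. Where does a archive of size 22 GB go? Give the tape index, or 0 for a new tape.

Next-Fit only looks at tape 4, which has 62 GB free.
22 GB fits there.

4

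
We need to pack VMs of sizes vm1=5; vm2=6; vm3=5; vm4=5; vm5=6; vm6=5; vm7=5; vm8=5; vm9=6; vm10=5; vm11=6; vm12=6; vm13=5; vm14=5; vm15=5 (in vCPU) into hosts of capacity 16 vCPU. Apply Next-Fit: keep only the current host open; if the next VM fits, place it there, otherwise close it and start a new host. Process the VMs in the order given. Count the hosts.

Put vm1 (5 vCPU) in host 1; 11 vCPU remain.
Put vm2 (6 vCPU) in host 1; 5 vCPU remain.
Put vm3 (5 vCPU) in host 1; 0 vCPU remain.
Put vm4 (5 vCPU) in host 2; 11 vCPU remain.
Put vm5 (6 vCPU) in host 2; 5 vCPU remain.
Put vm6 (5 vCPU) in host 2; 0 vCPU remain.
Put vm7 (5 vCPU) in host 3; 11 vCPU remain.
Put vm8 (5 vCPU) in host 3; 6 vCPU remain.
Put vm9 (6 vCPU) in host 3; 0 vCPU remain.
Put vm10 (5 vCPU) in host 4; 11 vCPU remain.
Put vm11 (6 vCPU) in host 4; 5 vCPU remain.
Put vm12 (6 vCPU) in host 5; 10 vCPU remain.
Put vm13 (5 vCPU) in host 5; 5 vCPU remain.
Put vm14 (5 vCPU) in host 5; 0 vCPU remain.
Put vm15 (5 vCPU) in host 6; 11 vCPU remain.
Final hosts: [5,6,5] [5,6,5] [5,5,6] [5,6] [6,5,5] [5].

6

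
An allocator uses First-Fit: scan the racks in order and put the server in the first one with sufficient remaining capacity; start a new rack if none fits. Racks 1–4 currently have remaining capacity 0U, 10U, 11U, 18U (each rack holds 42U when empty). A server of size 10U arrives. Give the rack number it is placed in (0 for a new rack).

2

Racks with room: rack 2 (10U), rack 3 (11U), rack 4 (18U).
The first with room is rack 2.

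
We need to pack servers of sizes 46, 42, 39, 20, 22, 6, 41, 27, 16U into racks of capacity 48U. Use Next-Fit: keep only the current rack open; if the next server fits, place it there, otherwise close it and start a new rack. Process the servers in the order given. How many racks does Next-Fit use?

rack 1: place 46U, 2U left
rack 2: place 42U, 6U left
rack 3: place 39U, 9U left
rack 4: place 20U, 28U left
rack 4: place 22U, 6U left
rack 4: place 6U, 0U left
rack 5: place 41U, 7U left
rack 6: place 27U, 21U left
rack 6: place 16U, 5U left
Final racks: [46] [42] [39] [20,22,6] [41] [27,16].

6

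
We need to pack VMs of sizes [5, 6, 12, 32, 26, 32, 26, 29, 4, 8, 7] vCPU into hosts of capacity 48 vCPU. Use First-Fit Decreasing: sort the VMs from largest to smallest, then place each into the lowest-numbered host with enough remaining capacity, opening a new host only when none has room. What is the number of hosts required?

Sorted descending: 32, 32, 29, 26, 26, 12, 8, 7, 6, 5, 4.
32 vCPU → host 1 (remaining 16 vCPU)
32 vCPU → host 2 (remaining 16 vCPU)
29 vCPU → host 3 (remaining 19 vCPU)
26 vCPU → host 4 (remaining 22 vCPU)
26 vCPU → host 5 (remaining 22 vCPU)
12 vCPU → host 1 (remaining 4 vCPU)
8 vCPU → host 2 (remaining 8 vCPU)
7 vCPU → host 2 (remaining 1 vCPU)
6 vCPU → host 3 (remaining 13 vCPU)
5 vCPU → host 3 (remaining 8 vCPU)
4 vCPU → host 1 (remaining 0 vCPU)

5 hosts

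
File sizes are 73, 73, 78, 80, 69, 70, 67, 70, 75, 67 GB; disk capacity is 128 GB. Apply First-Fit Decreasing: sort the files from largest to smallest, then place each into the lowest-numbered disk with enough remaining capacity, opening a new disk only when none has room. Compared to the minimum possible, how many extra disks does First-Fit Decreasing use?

0

First-Fit Decreasing: [80] [78] [75] [73] [73] [70] [70] [69] [67] [67] → 10 disks.
10 files exceed 64 GB (half the capacity), and no two of those can share a disk, so at least 10 disks are needed.
So 10 is already optimal.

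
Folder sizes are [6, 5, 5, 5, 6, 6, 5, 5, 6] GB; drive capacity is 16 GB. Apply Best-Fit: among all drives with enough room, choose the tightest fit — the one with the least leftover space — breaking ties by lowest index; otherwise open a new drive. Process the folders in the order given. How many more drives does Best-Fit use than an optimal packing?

0

Best-Fit: [6,5,5] [5,6,5] [6,5] [6] → 4 drives.
Total size 49 GB; any packing needs at least ⌈49/16⌉ = 4 drives.
So 4 is already optimal.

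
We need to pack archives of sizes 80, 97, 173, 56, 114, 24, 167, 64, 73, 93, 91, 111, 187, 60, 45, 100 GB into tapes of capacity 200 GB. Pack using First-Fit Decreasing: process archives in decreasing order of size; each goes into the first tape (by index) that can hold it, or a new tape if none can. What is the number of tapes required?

9

Sorted descending: 187, 173, 167, 114, 111, 100, 97, 93, 91, 80, 73, 64, 60, 56, 45, 24.
Put 187 GB in tape 1; 13 GB remain.
Put 173 GB in tape 2; 27 GB remain.
Put 167 GB in tape 3; 33 GB remain.
Put 114 GB in tape 4; 86 GB remain.
Put 111 GB in tape 5; 89 GB remain.
Put 100 GB in tape 6; 100 GB remain.
Put 97 GB in tape 6; 3 GB remain.
Put 93 GB in tape 7; 107 GB remain.
Put 91 GB in tape 7; 16 GB remain.
Put 80 GB in tape 4; 6 GB remain.
Put 73 GB in tape 5; 16 GB remain.
Put 64 GB in tape 8; 136 GB remain.
Put 60 GB in tape 8; 76 GB remain.
Put 56 GB in tape 8; 20 GB remain.
Put 45 GB in tape 9; 155 GB remain.
Put 24 GB in tape 2; 3 GB remain.
Final tapes: [187] [173,24] [167] [114,80] [111,73] [100,97] [93,91] [64,60,56] [45].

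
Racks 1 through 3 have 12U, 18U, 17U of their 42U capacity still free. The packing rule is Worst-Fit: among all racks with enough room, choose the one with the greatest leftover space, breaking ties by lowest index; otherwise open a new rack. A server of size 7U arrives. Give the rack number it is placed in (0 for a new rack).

2

Racks with room: rack 1 (12U), rack 2 (18U), rack 3 (17U).
Most room is rack 2 with 18U free.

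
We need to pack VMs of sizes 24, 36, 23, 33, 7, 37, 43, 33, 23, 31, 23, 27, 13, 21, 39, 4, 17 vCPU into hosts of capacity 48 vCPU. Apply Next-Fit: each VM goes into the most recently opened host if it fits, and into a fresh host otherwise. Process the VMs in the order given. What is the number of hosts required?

host 1: place 24 vCPU, 24 vCPU left
host 2: place 36 vCPU, 12 vCPU left
host 3: place 23 vCPU, 25 vCPU left
host 4: place 33 vCPU, 15 vCPU left
host 4: place 7 vCPU, 8 vCPU left
host 5: place 37 vCPU, 11 vCPU left
host 6: place 43 vCPU, 5 vCPU left
host 7: place 33 vCPU, 15 vCPU left
host 8: place 23 vCPU, 25 vCPU left
host 9: place 31 vCPU, 17 vCPU left
host 10: place 23 vCPU, 25 vCPU left
host 11: place 27 vCPU, 21 vCPU left
host 11: place 13 vCPU, 8 vCPU left
host 12: place 21 vCPU, 27 vCPU left
host 13: place 39 vCPU, 9 vCPU left
host 13: place 4 vCPU, 5 vCPU left
host 14: place 17 vCPU, 31 vCPU left
Final hosts: [24] [36] [23] [33,7] [37] [43] [33] [23] [31] [23] [27,13] [21] [39,4] [17].

14 hosts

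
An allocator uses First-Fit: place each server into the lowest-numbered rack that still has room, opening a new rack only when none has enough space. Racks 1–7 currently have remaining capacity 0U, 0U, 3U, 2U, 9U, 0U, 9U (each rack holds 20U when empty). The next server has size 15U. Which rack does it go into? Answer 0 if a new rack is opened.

No rack has ≥ 15U free, so a new rack is opened.

0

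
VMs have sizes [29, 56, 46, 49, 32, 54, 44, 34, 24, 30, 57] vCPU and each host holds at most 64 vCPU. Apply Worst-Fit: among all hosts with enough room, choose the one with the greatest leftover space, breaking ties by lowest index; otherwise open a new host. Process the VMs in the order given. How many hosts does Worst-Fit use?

host 1: place 29 vCPU, 35 vCPU left
host 2: place 56 vCPU, 8 vCPU left
host 3: place 46 vCPU, 18 vCPU left
host 4: place 49 vCPU, 15 vCPU left
host 1: place 32 vCPU, 3 vCPU left
host 5: place 54 vCPU, 10 vCPU left
host 6: place 44 vCPU, 20 vCPU left
host 7: place 34 vCPU, 30 vCPU left
host 7: place 24 vCPU, 6 vCPU left
host 8: place 30 vCPU, 34 vCPU left
host 9: place 57 vCPU, 7 vCPU left

9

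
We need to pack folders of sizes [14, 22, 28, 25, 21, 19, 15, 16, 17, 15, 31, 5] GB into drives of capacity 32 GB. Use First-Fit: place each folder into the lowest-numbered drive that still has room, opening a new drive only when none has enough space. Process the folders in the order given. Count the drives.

14 GB → drive 1 (remaining 18 GB)
22 GB → drive 2 (remaining 10 GB)
28 GB → drive 3 (remaining 4 GB)
25 GB → drive 4 (remaining 7 GB)
21 GB → drive 5 (remaining 11 GB)
19 GB → drive 6 (remaining 13 GB)
15 GB → drive 1 (remaining 3 GB)
16 GB → drive 7 (remaining 16 GB)
17 GB → drive 8 (remaining 15 GB)
15 GB → drive 7 (remaining 1 GB)
31 GB → drive 9 (remaining 1 GB)
5 GB → drive 2 (remaining 5 GB)

9 drives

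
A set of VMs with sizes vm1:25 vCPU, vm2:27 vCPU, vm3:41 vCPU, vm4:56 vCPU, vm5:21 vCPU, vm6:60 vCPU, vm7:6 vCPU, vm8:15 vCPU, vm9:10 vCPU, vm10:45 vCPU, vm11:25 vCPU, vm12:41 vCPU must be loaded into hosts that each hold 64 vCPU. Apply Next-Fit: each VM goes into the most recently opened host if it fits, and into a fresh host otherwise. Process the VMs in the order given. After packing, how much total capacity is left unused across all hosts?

204

Put vm1 (25 vCPU) in host 1; 39 vCPU remain.
Put vm2 (27 vCPU) in host 1; 12 vCPU remain.
Put vm3 (41 vCPU) in host 2; 23 vCPU remain.
Put vm4 (56 vCPU) in host 3; 8 vCPU remain.
Put vm5 (21 vCPU) in host 4; 43 vCPU remain.
Put vm6 (60 vCPU) in host 5; 4 vCPU remain.
Put vm7 (6 vCPU) in host 6; 58 vCPU remain.
Put vm8 (15 vCPU) in host 6; 43 vCPU remain.
Put vm9 (10 vCPU) in host 6; 33 vCPU remain.
Put vm10 (45 vCPU) in host 7; 19 vCPU remain.
Put vm11 (25 vCPU) in host 8; 39 vCPU remain.
Put vm12 (41 vCPU) in host 9; 23 vCPU remain.
9 hosts × 64 vCPU = 576 vCPU; used 372 vCPU; unused 204 vCPU.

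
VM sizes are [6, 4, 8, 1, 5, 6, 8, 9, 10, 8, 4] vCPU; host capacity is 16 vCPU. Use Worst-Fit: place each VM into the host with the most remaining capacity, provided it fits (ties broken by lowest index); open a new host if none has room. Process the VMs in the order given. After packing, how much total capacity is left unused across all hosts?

11

host 1: place 6 vCPU, 10 vCPU left
host 1: place 4 vCPU, 6 vCPU left
host 2: place 8 vCPU, 8 vCPU left
host 2: place 1 vCPU, 7 vCPU left
host 2: place 5 vCPU, 2 vCPU left
host 1: place 6 vCPU, 0 vCPU left
host 3: place 8 vCPU, 8 vCPU left
host 4: place 9 vCPU, 7 vCPU left
host 5: place 10 vCPU, 6 vCPU left
host 3: place 8 vCPU, 0 vCPU left
host 4: place 4 vCPU, 3 vCPU left
5 hosts × 16 vCPU = 80 vCPU; used 69 vCPU; unused 11 vCPU.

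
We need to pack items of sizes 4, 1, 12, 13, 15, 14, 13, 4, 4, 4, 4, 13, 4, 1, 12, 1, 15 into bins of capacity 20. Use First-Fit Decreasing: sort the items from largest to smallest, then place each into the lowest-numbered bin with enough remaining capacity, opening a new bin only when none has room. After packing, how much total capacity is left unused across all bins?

Sorted descending: 15, 15, 14, 13, 13, 13, 12, 12, 4, 4, 4, 4, 4, 4, 1, 1, 1.
15 → bin 1 (remaining 5)
15 → bin 2 (remaining 5)
14 → bin 3 (remaining 6)
13 → bin 4 (remaining 7)
13 → bin 5 (remaining 7)
13 → bin 6 (remaining 7)
12 → bin 7 (remaining 8)
12 → bin 8 (remaining 8)
4 → bin 1 (remaining 1)
4 → bin 2 (remaining 1)
4 → bin 3 (remaining 2)
4 → bin 4 (remaining 3)
4 → bin 5 (remaining 3)
4 → bin 6 (remaining 3)
1 → bin 1 (remaining 0)
1 → bin 2 (remaining 0)
1 → bin 3 (remaining 1)
8 bins × 20 = 160; used 134; unused 26.

26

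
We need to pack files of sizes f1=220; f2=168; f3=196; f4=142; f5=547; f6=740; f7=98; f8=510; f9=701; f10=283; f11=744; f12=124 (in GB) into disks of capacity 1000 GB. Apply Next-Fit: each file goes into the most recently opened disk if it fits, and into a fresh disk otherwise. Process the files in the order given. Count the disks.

f1 (220 GB) → disk 1 (remaining 780 GB)
f2 (168 GB) → disk 1 (remaining 612 GB)
f3 (196 GB) → disk 1 (remaining 416 GB)
f4 (142 GB) → disk 1 (remaining 274 GB)
f5 (547 GB) → disk 2 (remaining 453 GB)
f6 (740 GB) → disk 3 (remaining 260 GB)
f7 (98 GB) → disk 3 (remaining 162 GB)
f8 (510 GB) → disk 4 (remaining 490 GB)
f9 (701 GB) → disk 5 (remaining 299 GB)
f10 (283 GB) → disk 5 (remaining 16 GB)
f11 (744 GB) → disk 6 (remaining 256 GB)
f12 (124 GB) → disk 6 (remaining 132 GB)
Final disks: [220,168,196,142] [547] [740,98] [510] [701,283] [744,124].

6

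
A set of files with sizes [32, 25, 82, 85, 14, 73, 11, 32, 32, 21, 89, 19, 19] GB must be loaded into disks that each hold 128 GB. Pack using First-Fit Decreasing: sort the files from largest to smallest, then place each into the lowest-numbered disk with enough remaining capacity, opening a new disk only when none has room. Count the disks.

5 disks

Sorted descending: 89, 85, 82, 73, 32, 32, 32, 25, 21, 19, 19, 14, 11.
Put 89 GB in disk 1; 39 GB remain.
Put 85 GB in disk 2; 43 GB remain.
Put 82 GB in disk 3; 46 GB remain.
Put 73 GB in disk 4; 55 GB remain.
Put 32 GB in disk 1; 7 GB remain.
Put 32 GB in disk 2; 11 GB remain.
Put 32 GB in disk 3; 14 GB remain.
Put 25 GB in disk 4; 30 GB remain.
Put 21 GB in disk 4; 9 GB remain.
Put 19 GB in disk 5; 109 GB remain.
Put 19 GB in disk 5; 90 GB remain.
Put 14 GB in disk 3; 0 GB remain.
Put 11 GB in disk 2; 0 GB remain.
Final disks: [89,32] [85,32,11] [82,32,14] [73,25,21] [19,19].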